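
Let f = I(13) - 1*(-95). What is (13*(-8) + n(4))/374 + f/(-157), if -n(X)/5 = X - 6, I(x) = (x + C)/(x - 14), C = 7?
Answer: -21404/29359 ≈ -0.72904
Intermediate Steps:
I(x) = (7 + x)/(-14 + x) (I(x) = (x + 7)/(x - 14) = (7 + x)/(-14 + x))
n(X) = 30 - 5*X (n(X) = -5*(X - 6) = -5*(-6 + X) = 30 - 5*X)
f = 75 (f = (7 + 13)/(-14 + 13) - 1*(-95) = 20/(-1) + 95 = -1*20 + 95 = -20 + 95 = 75)
(13*(-8) + n(4))/374 + f/(-157) = (13*(-8) + (30 - 5*4))/374 + 75/(-157) = (-104 + (30 - 20))*(1/374) + 75*(-1/157) = (-104 + 10)*(1/374) - 75/157 = -94*1/374 - 75/157 = -47/187 - 75/157 = -21404/29359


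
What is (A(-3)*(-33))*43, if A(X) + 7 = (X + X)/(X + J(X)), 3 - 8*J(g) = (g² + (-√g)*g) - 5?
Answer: 1193379/163 + 51084*I*√3/163 ≈ 7321.3 + 542.82*I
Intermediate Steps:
J(g) = 1 - g²/8 + g^(3/2)/8 (J(g) = 3/8 - ((g² + (-√g)*g) - 5)/8 = 3/8 - ((g² - g^(3/2)) - 5)/8 = 3/8 - (-5 + g² - g^(3/2))/8 = 3/8 + (5/8 - g²/8 + g^(3/2)/8) = 1 - g²/8 + g^(3/2)/8)
A(X) = -7 + 2*X/(1 + X - X²/8 + X^(3/2)/8) (A(X) = -7 + (X + X)/(X + (1 - X²/8 + X^(3/2)/8)) = -7 + (2*X)/(1 + X - X²/8 + X^(3/2)/8) = -7 + 2*X/(1 + X - X²/8 + X^(3/2)/8))
(A(-3)*(-33))*43 = (((-56 - 40*(-3) - (-21)*I*√3 + 7*(-3)²)/(8 + (-3)^(3/2) - 1*(-3)² + 8*(-3)))*(-33))*43 = (((-56 + 120 - (-21)*I*√3 + 7*9)/(8 - 3*I*√3 - 1*9 - 24))*(-33))*43 = (((-56 + 120 + 21*I*√3 + 63)/(8 - 3*I*√3 - 9 - 24))*(-33))*43 = (((127 + 21*I*√3)/(-25 - 3*I*√3))*(-33))*43 = -33*(127 + 21*I*√3)/(-25 - 3*I*√3)*43 = -1419*(127 + 21*I*√3)/(-25 - 3*I*√3)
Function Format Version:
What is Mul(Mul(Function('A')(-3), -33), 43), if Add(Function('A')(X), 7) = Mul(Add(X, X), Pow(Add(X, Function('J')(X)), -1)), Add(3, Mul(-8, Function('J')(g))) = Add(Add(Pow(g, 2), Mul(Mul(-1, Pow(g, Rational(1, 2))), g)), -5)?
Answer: Add(Rational(1193379, 163), Mul(Rational(51084, 163), I, Pow(3, Rational(1, 2)))) ≈ Add(7321.3, Mul(542.82, I))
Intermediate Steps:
Function('J')(g) = Add(1, Mul(Rational(-1, 8), Pow(g, 2)), Mul(Rational(1, 8), Pow(g, Rational(3, 2)))) (Function('J')(g) = Add(Rational(3, 8), Mul(Rational(-1, 8), Add(Add(Pow(g, 2), Mul(Mul(-1, Pow(g, Rational(1, 2))), g)), -5))) = Add(Rational(3, 8), Mul(Rational(-1, 8), Add(Add(Pow(g, 2), Mul(-1, Pow(g, Rational(3, 2)))), -5))) = Add(Rational(3, 8), Mul(Rational(-1, 8), Add(-5, Pow(g, 2), Mul(-1, Pow(g, Rational(3, 2)))))) = Add(Rational(3, 8), Add(Rational(5, 8), Mul(Rational(-1, 8), Pow(g, 2)), Mul(Rational(1, 8), Pow(g, Rational(3, 2))))) = Add(1, Mul(Rational(-1, 8), Pow(g, 2)), Mul(Rational(1, 8), Pow(g, Rational(3, 2)))))
Function('A')(X) = Add(-7, Mul(2, X, Pow(Add(1, X, Mul(Rational(-1, 8), Pow(X, 2)), Mul(Rational(1, 8), Pow(X, Rational(3, 2)))), -1))) (Function('A')(X) = Add(-7, Mul(Add(X, X), Pow(Add(X, Add(1, Mul(Rational(-1, 8), Pow(X, 2)), Mul(Rational(1, 8), Pow(X, Rational(3, 2))))), -1))) = Add(-7, Mul(Mul(2, X), Pow(Add(1, X, Mul(Rational(-1, 8), Pow(X, 2)), Mul(Rational(1, 8), Pow(X, Rational(3, 2)))), -1))) = Add(-7, Mul(2, X, Pow(Add(1, X, Mul(Rational(-1, 8), Pow(X, 2)), Mul(Rational(1, 8), Pow(X, Rational(3, 2)))), -1))))
Mul(Mul(Function('A')(-3), -33), 43) = Mul(Mul(Mul(Pow(Add(8, Pow(-3, Rational(3, 2)), Mul(-1, Pow(-3, 2)), Mul(8, -3)), -1), Add(-56, Mul(-40, -3), Mul(-7, Pow(-3, Rational(3, 2))), Mul(7, Pow(-3, 2)))), -33), 43) = Mul(Mul(Mul(Pow(Add(8, Mul(-3, I, Pow(3, Rational(1, 2))), Mul(-1, 9), -24), -1), Add(-56, 120, Mul(-7, Mul(-3, I, Pow(3, Rational(1, 2)))), Mul(7, 9))), -33), 43) = Mul(Mul(Mul(Pow(Add(8, Mul(-3, I, Pow(3, Rational(1, 2))), -9, -24), -1), Add(-56, 120, Mul(21, I, Pow(3, Rational(1, 2))), 63)), -33), 43) = Mul(Mul(Mul(Pow(Add(-25, Mul(-3, I, Pow(3, Rational(1, 2)))), -1), Add(127, Mul(21, I, Pow(3, Rational(1, 2))))), -33), 43) = Mul(Mul(-33, Pow(Add(-25, Mul(-3, I, Pow(3, Rational(1, 2)))), -1), Add(127, Mul(21, I, Pow(3, Rational(1, 2))))), 43) = Mul(-1419, Pow(Add(-25, Mul(-3, I, Pow(3, Rational(1, 2)))), -1), Add(127, Mul(21, I, Pow(3, Rational(1, 2)))))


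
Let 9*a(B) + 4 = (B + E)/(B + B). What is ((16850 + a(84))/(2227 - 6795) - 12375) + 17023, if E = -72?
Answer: 2673117019/575568 ≈ 4644.3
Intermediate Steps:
a(B) = -4/9 + (-72 + B)/(18*B) (a(B) = -4/9 + ((B - 72)/(B + B))/9 = -4/9 + ((-72 + B)/((2*B)))/9 = -4/9 + ((-72 + B)*(1/(2*B)))/9 = -4/9 + ((-72 + B)/(2*B))/9 = -4/9 + (-72 + B)/(18*B))
((16850 + a(84))/(2227 - 6795) - 12375) + 17023 = ((16850 + (-7/18 - 4/84))/(2227 - 6795) - 12375) + 17023 = ((16850 + (-7/18 - 4*1/84))/(-4568) - 12375) + 17023 = ((16850 + (-7/18 - 1/21))*(-1/4568) - 12375) + 17023 = ((16850 - 55/126)*(-1/4568) - 12375) + 17023 = ((2123045/126)*(-1/4568) - 12375) + 17023 = (-2123045/575568 - 12375) + 17023 = -7124777045/575568 + 17023 = 2673117019/575568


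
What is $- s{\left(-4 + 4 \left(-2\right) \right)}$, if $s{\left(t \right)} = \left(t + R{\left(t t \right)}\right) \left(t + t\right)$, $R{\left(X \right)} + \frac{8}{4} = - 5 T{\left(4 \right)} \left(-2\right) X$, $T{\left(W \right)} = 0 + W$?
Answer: $137904$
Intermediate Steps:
$T{\left(W \right)} = W$
$R{\left(X \right)} = -2 + 40 X$ ($R{\left(X \right)} = -2 - 5 \cdot 4 \left(-2\right) X = -2 - 5 \left(- 8 X\right) = -2 + 40 X$)
$s{\left(t \right)} = 2 t \left(-2 + t + 40 t^{2}\right)$ ($s{\left(t \right)} = \left(t + \left(-2 + 40 t t\right)\right) \left(t + t\right) = \left(t + \left(-2 + 40 t^{2}\right)\right) 2 t = \left(-2 + t + 40 t^{2}\right) 2 t = 2 t \left(-2 + t + 40 t^{2}\right)$)
$- s{\left(-4 + 4 \left(-2\right) \right)} = - 2 \left(-4 + 4 \left(-2\right)\right) \left(-2 + \left(-4 + 4 \left(-2\right)\right) + 40 \left(-4 + 4 \left(-2\right)\right)^{2}\right) = - 2 \left(-4 - 8\right) \left(-2 - 12 + 40 \left(-4 - 8\right)^{2}\right) = - 2 \left(-12\right) \left(-2 - 12 + 40 \left(-12\right)^{2}\right) = - 2 \left(-12\right) \left(-2 - 12 + 40 \cdot 144\right) = - 2 \left(-12\right) \left(-2 - 12 + 5760\right) = - 2 \left(-12\right) 5746 = \left(-1\right) \left(-137904\right) = 137904$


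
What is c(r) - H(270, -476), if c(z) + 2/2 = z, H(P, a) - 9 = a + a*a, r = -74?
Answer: -226184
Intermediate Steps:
H(P, a) = 9 + a + a² (H(P, a) = 9 + (a + a*a) = 9 + (a + a²) = 9 + a + a²)
c(z) = -1 + z
c(r) - H(270, -476) = (-1 - 74) - (9 - 476 + (-476)²) = -75 - (9 - 476 + 226576) = -75 - 1*226109 = -75 - 226109 = -226184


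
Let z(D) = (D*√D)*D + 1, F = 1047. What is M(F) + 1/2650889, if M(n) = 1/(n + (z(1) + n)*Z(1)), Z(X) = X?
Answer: 2652985/5556263344 ≈ 0.00047748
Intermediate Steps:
z(D) = 1 + D^(5/2) (z(D) = D^(3/2)*D + 1 = D^(5/2) + 1 = 1 + D^(5/2))
M(n) = 1/(2 + 2*n) (M(n) = 1/(n + ((1 + 1^(5/2)) + n)*1) = 1/(n + ((1 + 1) + n)*1) = 1/(n + (2 + n)*1) = 1/(n + (2 + n)) = 1/(2 + 2*n))
M(F) + 1/2650889 = 1/(2*(1 + 1047)) + 1/2650889 = (½)/1048 + 1/2650889 = (½)*(1/1048) + 1/2650889 = 1/2096 + 1/2650889 = 2652985/5556263344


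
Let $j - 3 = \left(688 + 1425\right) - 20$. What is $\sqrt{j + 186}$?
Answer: $\sqrt{2282} \approx 47.77$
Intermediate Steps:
$j = 2096$ ($j = 3 + \left(\left(688 + 1425\right) - 20\right) = 3 + \left(2113 - 20\right) = 3 + 2093 = 2096$)
$\sqrt{j + 186} = \sqrt{2096 + 186} = \sqrt{2282}$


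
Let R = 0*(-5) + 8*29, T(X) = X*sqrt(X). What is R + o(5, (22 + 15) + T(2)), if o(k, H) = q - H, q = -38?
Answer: 157 - 2*sqrt(2) ≈ 154.17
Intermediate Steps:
T(X) = X**(3/2)
R = 232 (R = 0 + 232 = 232)
o(k, H) = -38 - H
R + o(5, (22 + 15) + T(2)) = 232 + (-38 - ((22 + 15) + 2**(3/2))) = 232 + (-38 - (37 + 2*sqrt(2))) = 232 + (-38 + (-37 - 2*sqrt(2))) = 232 + (-75 - 2*sqrt(2)) = 157 - 2*sqrt(2)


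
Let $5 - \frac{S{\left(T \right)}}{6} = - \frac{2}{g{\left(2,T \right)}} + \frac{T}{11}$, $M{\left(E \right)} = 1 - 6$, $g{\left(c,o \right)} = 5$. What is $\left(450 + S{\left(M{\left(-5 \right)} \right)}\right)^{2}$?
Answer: $\frac{711929124}{3025} \approx 2.3535 \cdot 10^{5}$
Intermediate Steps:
$M{\left(E \right)} = -5$ ($M{\left(E \right)} = 1 - 6 = -5$)
$S{\left(T \right)} = \frac{162}{5} - \frac{6 T}{11}$ ($S{\left(T \right)} = 30 - 6 \left(- \frac{2}{5} + \frac{T}{11}\right) = 30 - \left(- \frac{12}{5} + \frac{6 T}{11}\right) = \frac{162}{5} - \frac{6 T}{11}$)
$\left(450 + S{\left(M{\left(-5 \right)} \right)}\right)^{2} = \left(450 + \left(\frac{162}{5} - - \frac{30}{11}\right)\right)^{2} = \left(450 + \left(\frac{162}{5} + \frac{30}{11}\right)\right)^{2} = \left(450 + \frac{1932}{55}\right)^{2} = \left(\frac{26682}{55}\right)^{2} = \frac{711929124}{3025}$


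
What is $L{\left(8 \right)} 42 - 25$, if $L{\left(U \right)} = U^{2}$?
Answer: $2663$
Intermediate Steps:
$L{\left(8 \right)} 42 - 25 = 8^{2} \cdot 42 - 25 = 64 \cdot 42 - 25 = 2688 - 25 = 2663$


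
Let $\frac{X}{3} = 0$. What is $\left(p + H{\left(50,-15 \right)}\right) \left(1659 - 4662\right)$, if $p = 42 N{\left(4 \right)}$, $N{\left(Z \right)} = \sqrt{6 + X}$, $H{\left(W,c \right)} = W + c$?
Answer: $-105105 - 126126 \sqrt{6} \approx -4.1405 \cdot 10^{5}$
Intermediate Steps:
$X = 0$ ($X = 3 \cdot 0 = 0$)
$N{\left(Z \right)} = \sqrt{6}$ ($N{\left(Z \right)} = \sqrt{6 + 0} = \sqrt{6}$)
$p = 42 \sqrt{6} \approx 102.88$
$\left(p + H{\left(50,-15 \right)}\right) \left(1659 - 4662\right) = \left(42 \sqrt{6} + \left(50 - 15\right)\right) \left(1659 - 4662\right) = \left(42 \sqrt{6} + 35\right) \left(-3003\right) = \left(35 + 42 \sqrt{6}\right) \left(-3003\right) = -105105 - 126126 \sqrt{6}$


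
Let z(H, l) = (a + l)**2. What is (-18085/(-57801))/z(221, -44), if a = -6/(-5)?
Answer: 452125/2647054596 ≈ 0.00017080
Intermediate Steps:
a = 6/5 (a = -6*(-1/5) = 6/5 ≈ 1.2000)
z(H, l) = (6/5 + l)**2
(-18085/(-57801))/z(221, -44) = (-18085/(-57801))/(((6 + 5*(-44))**2/25)) = (-18085*(-1/57801))/(((6 - 220)**2/25)) = 18085/(57801*(((1/25)*(-214)**2))) = 18085/(57801*(((1/25)*45796))) = 18085/(57801*(45796/25)) = (18085/57801)*(25/45796) = 452125/2647054596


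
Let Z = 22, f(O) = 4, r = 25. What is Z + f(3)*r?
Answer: 122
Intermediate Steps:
Z + f(3)*r = 22 + 4*25 = 22 + 100 = 122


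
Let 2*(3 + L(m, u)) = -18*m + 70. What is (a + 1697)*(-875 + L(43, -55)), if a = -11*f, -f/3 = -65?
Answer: 551040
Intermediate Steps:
f = 195 (f = -3*(-65) = 195)
L(m, u) = 32 - 9*m (L(m, u) = -3 + (-18*m + 70)/2 = -3 + (70 - 18*m)/2 = -3 + (35 - 9*m) = 32 - 9*m)
a = -2145 (a = -11*195 = -2145)
(a + 1697)*(-875 + L(43, -55)) = (-2145 + 1697)*(-875 + (32 - 9*43)) = -448*(-875 + (32 - 387)) = -448*(-875 - 355) = -448*(-1230) = 551040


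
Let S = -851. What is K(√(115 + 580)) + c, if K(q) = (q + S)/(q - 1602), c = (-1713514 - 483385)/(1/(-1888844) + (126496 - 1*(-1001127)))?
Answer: -7744442755102088727/5464713702377122999 - 751*√695/2565709 ≈ -1.4249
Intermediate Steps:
c = -4149599494756/2129903937811 (c = -2196899/(-1/1888844 + (126496 + 1001127)) = -2196899/(-1/1888844 + 1127623) = -2196899/2129903937811/1888844 = -2196899*1888844/2129903937811 = -4149599494756/2129903937811 ≈ -1.9483)
K(q) = (-851 + q)/(-1602 + q) (K(q) = (q - 851)/(q - 1602) = (-851 + q)/(-1602 + q))
K(√(115 + 580)) + c = (-851 + √(115 + 580))/(-1602 + √(115 + 580)) - 4149599494756/2129903937811 = (-851 + √695)/(-1602 + √695) - 4149599494756/2129903937811 = -4149599494756/2129903937811 + (-851 + √695)/(-1602 + √695)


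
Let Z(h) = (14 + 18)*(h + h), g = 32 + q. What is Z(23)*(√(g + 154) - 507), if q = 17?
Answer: -746304 + 1472*√203 ≈ -7.2533e+5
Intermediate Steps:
g = 49 (g = 32 + 17 = 49)
Z(h) = 64*h (Z(h) = 32*(2*h) = 64*h)
Z(23)*(√(g + 154) - 507) = (64*23)*(√(49 + 154) - 507) = 1472*(√203 - 507) = 1472*(-507 + √203) = -746304 + 1472*√203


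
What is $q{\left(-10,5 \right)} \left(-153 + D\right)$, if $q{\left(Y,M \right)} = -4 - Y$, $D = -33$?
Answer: $-1116$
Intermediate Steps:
$q{\left(-10,5 \right)} \left(-153 + D\right) = \left(-4 - -10\right) \left(-153 - 33\right) = \left(-4 + 10\right) \left(-186\right) = 6 \left(-186\right) = -1116$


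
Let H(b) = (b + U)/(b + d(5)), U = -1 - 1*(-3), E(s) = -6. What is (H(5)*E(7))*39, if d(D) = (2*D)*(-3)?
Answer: 1638/25 ≈ 65.520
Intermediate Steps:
U = 2 (U = -1 + 3 = 2)
d(D) = -6*D
H(b) = (2 + b)/(-30 + b) (H(b) = (b + 2)/(b - 6*5) = (2 + b)/(b - 30) = (2 + b)/(-30 + b))
(H(5)*E(7))*39 = (((2 + 5)/(-30 + 5))*(-6))*39 = ((7/(-25))*(-6))*39 = (-1/25*7*(-6))*39 = -7/25*(-6)*39 = (42/25)*39 = 1638/25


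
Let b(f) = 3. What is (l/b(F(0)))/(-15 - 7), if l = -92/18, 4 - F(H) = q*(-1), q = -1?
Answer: 23/297 ≈ 0.077441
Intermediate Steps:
F(H) = 3 (F(H) = 4 - (-1)*(-1) = 4 - 1*1 = 4 - 1 = 3)
l = -46/9 (l = -92*1/18 = -46/9 ≈ -5.1111)
(l/b(F(0)))/(-15 - 7) = (-46/9/3)/(-15 - 7) = (-46/9*1/3)/(-22) = -1/22*(-46/27) = 23/297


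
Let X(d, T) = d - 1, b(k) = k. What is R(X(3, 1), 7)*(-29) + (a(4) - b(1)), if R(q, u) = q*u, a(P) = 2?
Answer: -405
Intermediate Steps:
X(d, T) = -1 + d
R(X(3, 1), 7)*(-29) + (a(4) - b(1)) = ((-1 + 3)*7)*(-29) + (2 - 1*1) = (2*7)*(-29) + (2 - 1) = 14*(-29) + 1 = -406 + 1 = -405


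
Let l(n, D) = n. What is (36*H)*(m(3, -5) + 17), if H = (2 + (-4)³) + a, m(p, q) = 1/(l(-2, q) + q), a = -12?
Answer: -314352/7 ≈ -44907.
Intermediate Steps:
m(p, q) = 1/(-2 + q)
H = -74 (H = (2 + (-4)³) - 12 = (2 - 64) - 12 = -62 - 12 = -74)
(36*H)*(m(3, -5) + 17) = (36*(-74))*(1/(-2 - 5) + 17) = -2664*(1/(-7) + 17) = -2664*(-⅐ + 17) = -2664*118/7 = -314352/7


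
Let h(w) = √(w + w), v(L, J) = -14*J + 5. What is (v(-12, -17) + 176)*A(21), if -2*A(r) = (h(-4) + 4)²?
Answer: -1676 - 3352*I*√2 ≈ -1676.0 - 4740.4*I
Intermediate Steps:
v(L, J) = 5 - 14*J
h(w) = √2*√w (h(w) = √(2*w) = √2*√w)
A(r) = -(4 + 2*I*√2)²/2 (A(r) = -(√2*√(-4) + 4)²/2 = -(√2*(2*I) + 4)²/2 = -(2*I*√2 + 4)²/2 = -(4 + 2*I*√2)²/2)
(v(-12, -17) + 176)*A(21) = ((5 - 14*(-17)) + 176)*(-4 - 8*I*√2) = ((5 + 238) + 176)*(-4 - 8*I*√2) = (243 + 176)*(-4 - 8*I*√2) = 419*(-4 - 8*I*√2) = -1676 - 3352*I*√2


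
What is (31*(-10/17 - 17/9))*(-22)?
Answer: 258478/153 ≈ 1689.4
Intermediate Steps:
(31*(-10/17 - 17/9))*(-22) = (31*(-379/153))*(-22) = -11749/153*(-22) = 258478/153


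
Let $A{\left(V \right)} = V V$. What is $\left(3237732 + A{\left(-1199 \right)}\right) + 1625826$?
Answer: $6301159$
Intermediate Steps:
$A{\left(V \right)} = V^{2}$
$\left(3237732 + A{\left(-1199 \right)}\right) + 1625826 = \left(3237732 + \left(-1199\right)^{2}\right) + 1625826 = \left(3237732 + 1437601\right) + 1625826 = 4675333 + 1625826 = 6301159$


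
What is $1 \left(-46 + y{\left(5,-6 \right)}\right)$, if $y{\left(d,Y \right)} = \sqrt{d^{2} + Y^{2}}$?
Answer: $-46 + \sqrt{61} \approx -38.19$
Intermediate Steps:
$y{\left(d,Y \right)} = \sqrt{Y^{2} + d^{2}}$
$1 \left(-46 + y{\left(5,-6 \right)}\right) = 1 \left(-46 + \sqrt{\left(-6\right)^{2} + 5^{2}}\right) = 1 \left(-46 + \sqrt{36 + 25}\right) = 1 \left(-46 + \sqrt{61}\right) = -46 + \sqrt{61}$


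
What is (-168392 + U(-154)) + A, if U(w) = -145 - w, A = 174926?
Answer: 6543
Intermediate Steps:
(-168392 + U(-154)) + A = (-168392 + (-145 - 1*(-154))) + 174926 = (-168392 + (-145 + 154)) + 174926 = (-168392 + 9) + 174926 = -168383 + 174926 = 6543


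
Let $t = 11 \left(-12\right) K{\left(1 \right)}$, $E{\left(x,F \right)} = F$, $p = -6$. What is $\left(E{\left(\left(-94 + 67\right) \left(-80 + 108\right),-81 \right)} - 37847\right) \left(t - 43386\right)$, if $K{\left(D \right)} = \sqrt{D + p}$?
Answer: $1645544208 + 5006496 i \sqrt{5} \approx 1.6455 \cdot 10^{9} + 1.1195 \cdot 10^{7} i$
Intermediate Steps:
$K{\left(D \right)} = \sqrt{-6 + D}$ ($K{\left(D \right)} = \sqrt{D - 6} = \sqrt{-6 + D}$)
$t = - 132 i \sqrt{5}$ ($t = 11 \left(-12\right) \sqrt{-6 + 1} = - 132 \sqrt{-5} = - 132 i \sqrt{5} \approx - 295.16 i$)
$\left(E{\left(\left(-94 + 67\right) \left(-80 + 108\right),-81 \right)} - 37847\right) \left(t - 43386\right) = \left(-81 - 37847\right) \left(- 132 i \sqrt{5} - 43386\right) = - 37928 \left(-43386 - 132 i \sqrt{5}\right) = 1645544208 + 5006496 i \sqrt{5}$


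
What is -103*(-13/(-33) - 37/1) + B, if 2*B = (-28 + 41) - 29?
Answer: 124160/33 ≈ 3762.4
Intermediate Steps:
B = -8 (B = ((-28 + 41) - 29)/2 = (13 - 29)/2 = (1/2)*(-16) = -8)
-103*(-13/(-33) - 37/1) + B = -103*(-13/(-33) - 37/1) - 8 = -103*(-13*(-1/33) - 37*1) - 8 = -103*(13/33 - 37) - 8 = -103*(-1208/33) - 8 = 124424/33 - 8 = 124160/33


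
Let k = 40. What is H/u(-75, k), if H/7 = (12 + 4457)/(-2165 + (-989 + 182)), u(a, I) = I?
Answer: -31283/118880 ≈ -0.26315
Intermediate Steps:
H = -31283/2972 (H = 7*((12 + 4457)/(-2165 + (-989 + 182))) = 7*(4469/(-2165 - 807)) = 7*(4469/(-2972)) = 7*(4469*(-1/2972)) = 7*(-4469/2972) = -31283/2972 ≈ -10.526)
H/u(-75, k) = -31283/2972/40 = -31283/2972*1/40 = -31283/118880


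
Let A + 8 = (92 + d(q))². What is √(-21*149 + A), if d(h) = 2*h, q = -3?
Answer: √4259 ≈ 65.261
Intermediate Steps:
A = 7388 (A = -8 + (92 + 2*(-3))² = -8 + (92 - 6)² = -8 + 86² = -8 + 7396 = 7388)
√(-21*149 + A) = √(-21*149 + 7388) = √(-3129 + 7388) = √4259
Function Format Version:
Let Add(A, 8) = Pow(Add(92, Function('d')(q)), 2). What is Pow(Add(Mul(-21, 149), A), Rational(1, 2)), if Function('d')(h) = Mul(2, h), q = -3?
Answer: Pow(4259, Rational(1, 2)) ≈ 65.261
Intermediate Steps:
A = 7388 (A = Add(-8, Pow(Add(92, Mul(2, -3)), 2)) = Add(-8, Pow(Add(92, -6), 2)) = Add(-8, Pow(86, 2)) = Add(-8, 7396) = 7388)
Pow(Add(Mul(-21, 149), A), Rational(1, 2)) = Pow(Add(Mul(-21, 149), 7388), Rational(1, 2)) = Pow(Add(-3129, 7388), Rational(1, 2)) = Pow(4259, Rational(1, 2))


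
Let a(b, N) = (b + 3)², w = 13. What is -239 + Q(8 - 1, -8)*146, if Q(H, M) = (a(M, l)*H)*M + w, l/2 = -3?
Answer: -202741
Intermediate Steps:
l = -6 (l = 2*(-3) = -6)
a(b, N) = (3 + b)²
Q(H, M) = 13 + H*M*(3 + M)² (Q(H, M) = ((3 + M)²*H)*M + 13 = (H*(3 + M)²)*M + 13 = H*M*(3 + M)² + 13 = 13 + H*M*(3 + M)²)
-239 + Q(8 - 1, -8)*146 = -239 + (13 + (8 - 1)*(-8)*(3 - 8)²)*146 = -239 + (13 + 7*(-8)*(-5)²)*146 = -239 + (13 + 7*(-8)*25)*146 = -239 + (13 - 1400)*146 = -239 - 1387*146 = -239 - 202502 = -202741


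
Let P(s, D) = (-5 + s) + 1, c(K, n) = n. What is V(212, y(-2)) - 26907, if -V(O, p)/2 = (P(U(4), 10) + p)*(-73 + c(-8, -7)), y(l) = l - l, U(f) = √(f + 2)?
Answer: -27547 + 160*√6 ≈ -27155.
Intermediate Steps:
U(f) = √(2 + f)
y(l) = 0
P(s, D) = -4 + s
V(O, p) = -640 + 160*p + 160*√6 (V(O, p) = -2*((-4 + √(2 + 4)) + p)*(-73 - 7) = -2*((-4 + √6) + p)*(-80) = -2*(-4 + p + √6)*(-80) = -2*(320 - 80*p - 80*√6) = -640 + 160*p + 160*√6)
V(212, y(-2)) - 26907 = (-640 + 160*0 + 160*√6) - 26907 = (-640 + 0 + 160*√6) - 26907 = (-640 + 160*√6) - 26907 = -27547 + 160*√6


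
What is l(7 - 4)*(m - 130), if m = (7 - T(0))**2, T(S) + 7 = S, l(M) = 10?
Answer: 660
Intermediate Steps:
T(S) = -7 + S
m = 196 (m = (7 - (-7 + 0))**2 = (7 - 1*(-7))**2 = (7 + 7)**2 = 14**2 = 196)
l(7 - 4)*(m - 130) = 10*(196 - 130) = 10*66 = 660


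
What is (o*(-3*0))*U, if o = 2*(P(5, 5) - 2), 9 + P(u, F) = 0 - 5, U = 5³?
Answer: 0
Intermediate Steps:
U = 125
P(u, F) = -14 (P(u, F) = -9 + (0 - 5) = -9 - 5 = -14)
o = -32 (o = 2*(-14 - 2) = 2*(-16) = -32)
(o*(-3*0))*U = -(-96)*0*125 = -32*0*125 = 0*125 = 0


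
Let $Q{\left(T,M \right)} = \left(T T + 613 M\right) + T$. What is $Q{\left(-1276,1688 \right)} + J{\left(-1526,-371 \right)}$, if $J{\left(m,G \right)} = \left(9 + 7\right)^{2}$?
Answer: $2661900$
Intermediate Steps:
$J{\left(m,G \right)} = 256$ ($J{\left(m,G \right)} = 16^{2} = 256$)
$Q{\left(T,M \right)} = T + T^{2} + 613 M$ ($Q{\left(T,M \right)} = \left(T^{2} + 613 M\right) + T = T + T^{2} + 613 M$)
$Q{\left(-1276,1688 \right)} + J{\left(-1526,-371 \right)} = \left(-1276 + \left(-1276\right)^{2} + 613 \cdot 1688\right) + 256 = \left(-1276 + 1628176 + 1034744\right) + 256 = 2661644 + 256 = 2661900$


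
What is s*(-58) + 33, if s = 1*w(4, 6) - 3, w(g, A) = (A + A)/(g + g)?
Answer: 120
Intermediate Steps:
w(g, A) = A/g (w(g, A) = (2*A)/((2*g)) = (2*A)*(1/(2*g)) = A/g)
s = -3/2 (s = 1*(6/4) - 3 = 1*(6*(1/4)) - 3 = 1*(3/2) - 3 = 3/2 - 3 = -3/2 ≈ -1.5000)
s*(-58) + 33 = -3/2*(-58) + 33 = 87 + 33 = 120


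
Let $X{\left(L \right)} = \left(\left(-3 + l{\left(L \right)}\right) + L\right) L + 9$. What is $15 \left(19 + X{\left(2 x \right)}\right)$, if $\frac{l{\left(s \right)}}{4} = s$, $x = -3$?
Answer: $3390$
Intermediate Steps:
$l{\left(s \right)} = 4 s$
$X{\left(L \right)} = 9 + L \left(-3 + 5 L\right)$ ($X{\left(L \right)} = \left(\left(-3 + 4 L\right) + L\right) L + 9 = \left(-3 + 5 L\right) L + 9 = L \left(-3 + 5 L\right) + 9 = 9 + L \left(-3 + 5 L\right)$)
$15 \left(19 + X{\left(2 x \right)}\right) = 15 \left(19 + \left(9 - 3 \cdot 2 \left(-3\right) + 5 \left(2 \left(-3\right)\right)^{2}\right)\right) = 15 \left(19 + \left(9 - -18 + 5 \left(-6\right)^{2}\right)\right) = 15 \left(19 + \left(9 + 18 + 5 \cdot 36\right)\right) = 15 \left(19 + \left(9 + 18 + 180\right)\right) = 15 \left(19 + 207\right) = 15 \cdot 226 = 3390$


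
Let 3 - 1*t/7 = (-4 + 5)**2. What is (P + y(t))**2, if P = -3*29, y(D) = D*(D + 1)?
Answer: 15129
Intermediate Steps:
t = 14 (t = 21 - 7*(-4 + 5)**2 = 21 - 7*1**2 = 21 - 7*1 = 21 - 7 = 14)
y(D) = D*(1 + D)
P = -87
(P + y(t))**2 = (-87 + 14*(1 + 14))**2 = (-87 + 14*15)**2 = (-87 + 210)**2 = 123**2 = 15129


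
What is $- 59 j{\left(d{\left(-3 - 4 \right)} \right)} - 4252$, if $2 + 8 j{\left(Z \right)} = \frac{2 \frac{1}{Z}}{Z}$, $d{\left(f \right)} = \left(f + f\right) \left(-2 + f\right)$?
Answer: $- \frac{269082383}{63504} \approx -4237.3$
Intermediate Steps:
$d{\left(f \right)} = 2 f \left(-2 + f\right)$
$j{\left(Z \right)} = - \frac{1}{4} + \frac{1}{4 Z^{2}}$ ($j{\left(Z \right)} = - \frac{1}{4} + \frac{\frac{2}{Z} \frac{1}{Z}}{8} = - \frac{1}{4} + \frac{2 \frac{1}{Z^{2}}}{8} = - \frac{1}{4} + \frac{1}{4 Z^{2}}$)
$- 59 j{\left(d{\left(-3 - 4 \right)} \right)} - 4252 = - 59 \frac{1 - \left(2 \left(-3 - 4\right) \left(-2 - 7\right)\right)^{2}}{4 \cdot 4 \left(-3 - 4\right)^{2} \left(-2 - 7\right)^{2}} - 4252 = - 59 \frac{1 - \left(2 \left(-7\right) \left(-2 - 7\right)\right)^{2}}{4 \cdot 196 \left(-2 - 7\right)^{2}} - 4252 = - 59 \frac{1 - \left(2 \left(-7\right) \left(-9\right)\right)^{2}}{4 \cdot 15876} - 4252 = - 59 \frac{1 - 126^{2}}{4 \cdot 15876} - 4252 = - 59 \cdot \frac{1}{4} \cdot \frac{1}{15876} \left(1 - 15876\right) - 4252 = - 59 \cdot \frac{1}{4} \cdot \frac{1}{15876} \left(-15875\right) - 4252 = \left(-59\right) \left(- \frac{15875}{63504}\right) - 4252 = \frac{936625}{63504} - 4252 = - \frac{269082383}{63504}$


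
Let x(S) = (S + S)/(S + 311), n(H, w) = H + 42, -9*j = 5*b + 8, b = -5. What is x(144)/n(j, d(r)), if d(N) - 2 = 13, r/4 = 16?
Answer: 2592/179725 ≈ 0.014422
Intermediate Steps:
r = 64 (r = 4*16 = 64)
j = 17/9 (j = -(5*(-5) + 8)/9 = -(-25 + 8)/9 = -⅑*(-17) = 17/9 ≈ 1.8889)
d(N) = 15 (d(N) = 2 + 13 = 15)
n(H, w) = 42 + H
x(S) = 2*S/(311 + S) (x(S) = (2*S)/(311 + S) = 2*S/(311 + S))
x(144)/n(j, d(r)) = (2*144/(311 + 144))/(42 + 17/9) = (2*144/455)/(395/9) = (2*144*(1/455))*(9/395) = (288/455)*(9/395) = 2592/179725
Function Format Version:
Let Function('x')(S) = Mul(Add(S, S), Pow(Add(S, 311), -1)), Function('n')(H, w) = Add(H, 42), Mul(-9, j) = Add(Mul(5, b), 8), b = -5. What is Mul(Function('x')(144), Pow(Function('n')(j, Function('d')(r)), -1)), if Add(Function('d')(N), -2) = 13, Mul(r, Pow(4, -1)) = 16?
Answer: Rational(2592, 179725) ≈ 0.014422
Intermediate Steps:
r = 64 (r = Mul(4, 16) = 64)
j = Rational(17, 9) (j = Mul(Rational(-1, 9), Add(Mul(5, -5), 8)) = Mul(Rational(-1, 9), Add(-25, 8)) = Mul(Rational(-1, 9), -17) = Rational(17, 9) ≈ 1.8889)
Function('d')(N) = 15 (Function('d')(N) = Add(2, 13) = 15)
Function('n')(H, w) = Add(42, H)
Function('x')(S) = Mul(2, S, Pow(Add(311, S), -1)) (Function('x')(S) = Mul(Mul(2, S), Pow(Add(311, S), -1)) = Mul(2, S, Pow(Add(311, S), -1)))
Mul(Function('x')(144), Pow(Function('n')(j, Function('d')(r)), -1)) = Mul(Mul(2, 144, Pow(Add(311, 144), -1)), Pow(Add(42, Rational(17, 9)), -1)) = Mul(Mul(2, 144, Pow(455, -1)), Pow(Rational(395, 9), -1)) = Mul(Mul(2, 144, Rational(1, 455)), Rational(9, 395)) = Mul(Rational(288, 455), Rational(9, 395)) = Rational(2592, 179725)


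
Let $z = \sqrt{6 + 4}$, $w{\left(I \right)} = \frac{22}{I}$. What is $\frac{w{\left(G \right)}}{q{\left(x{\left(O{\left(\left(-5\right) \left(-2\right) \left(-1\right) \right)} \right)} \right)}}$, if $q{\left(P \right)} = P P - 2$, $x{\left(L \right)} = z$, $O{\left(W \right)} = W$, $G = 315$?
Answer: $\frac{11}{1260} \approx 0.0087302$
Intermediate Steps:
$z = \sqrt{10} \approx 3.1623$
$x{\left(L \right)} = \sqrt{10}$
$q{\left(P \right)} = -2 + P^{2}$ ($q{\left(P \right)} = P^{2} - 2 = -2 + P^{2}$)
$\frac{w{\left(G \right)}}{q{\left(x{\left(O{\left(\left(-5\right) \left(-2\right) \left(-1\right) \right)} \right)} \right)}} = \frac{22 \cdot \frac{1}{315}}{-2 + \left(\sqrt{10}\right)^{2}} = \frac{22 \cdot \frac{1}{315}}{-2 + 10} = \frac{22}{315 \cdot 8} = \frac{22}{315} \cdot \frac{1}{8} = \frac{11}{1260}$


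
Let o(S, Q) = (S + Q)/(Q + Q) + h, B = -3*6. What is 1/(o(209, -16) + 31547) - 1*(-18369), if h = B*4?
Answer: 18497711615/1007007 ≈ 18369.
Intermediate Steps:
B = -18
h = -72 (h = -18*4 = -72)
o(S, Q) = -72 + (Q + S)/(2*Q) (o(S, Q) = (S + Q)/(Q + Q) - 72 = (Q + S)/((2*Q)) - 72 = (Q + S)*(1/(2*Q)) - 72 = (Q + S)/(2*Q) - 72 = -72 + (Q + S)/(2*Q))
1/(o(209, -16) + 31547) - 1*(-18369) = 1/((½)*(209 - 143*(-16))/(-16) + 31547) - 1*(-18369) = 1/((½)*(-1/16)*(209 + 2288) + 31547) + 18369 = 1/((½)*(-1/16)*2497 + 31547) + 18369 = 1/(-2497/32 + 31547) + 18369 = 1/(1007007/32) + 18369 = 32/1007007 + 18369 = 18497711615/1007007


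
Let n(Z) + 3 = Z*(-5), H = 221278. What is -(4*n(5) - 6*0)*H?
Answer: 24783136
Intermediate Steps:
n(Z) = -3 - 5*Z (n(Z) = -3 + Z*(-5) = -3 - 5*Z)
-(4*n(5) - 6*0)*H = -(4*(-3 - 5*5) - 6*0)*221278 = -(4*(-3 - 25) - 1*0)*221278 = -(4*(-28) + 0)*221278 = -(-112 + 0)*221278 = -(-112)*221278 = -1*(-24783136) = 24783136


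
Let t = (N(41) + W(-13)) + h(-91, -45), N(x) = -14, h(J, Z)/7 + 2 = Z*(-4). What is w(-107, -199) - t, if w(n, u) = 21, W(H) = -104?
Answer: -1107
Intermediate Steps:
h(J, Z) = -14 - 28*Z (h(J, Z) = -14 + 7*(Z*(-4)) = -14 + 7*(-4*Z) = -14 - 28*Z)
t = 1128 (t = (-14 - 104) + (-14 - 28*(-45)) = -118 + (-14 + 1260) = -118 + 1246 = 1128)
w(-107, -199) - t = 21 - 1*1128 = 21 - 1128 = -1107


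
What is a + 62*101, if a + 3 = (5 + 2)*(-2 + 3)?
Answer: 6266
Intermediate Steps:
a = 4 (a = -3 + (5 + 2)*(-2 + 3) = -3 + 7*1 = -3 + 7 = 4)
a + 62*101 = 4 + 62*101 = 4 + 6262 = 6266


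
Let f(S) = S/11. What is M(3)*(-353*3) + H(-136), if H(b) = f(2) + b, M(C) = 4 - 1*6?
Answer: 21804/11 ≈ 1982.2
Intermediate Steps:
M(C) = -2 (M(C) = 4 - 6 = -2)
f(S) = S/11 (f(S) = S*(1/11) = S/11)
H(b) = 2/11 + b (H(b) = (1/11)*2 + b = 2/11 + b)
M(3)*(-353*3) + H(-136) = -(-706)*3 + (2/11 - 136) = -2*(-1059) - 1494/11 = 2118 - 1494/11 = 21804/11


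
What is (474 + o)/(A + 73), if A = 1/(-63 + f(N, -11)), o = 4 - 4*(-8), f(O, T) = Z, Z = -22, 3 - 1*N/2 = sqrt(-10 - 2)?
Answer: 7225/1034 ≈ 6.9874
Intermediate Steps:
N = 6 - 4*I*sqrt(3) (N = 6 - 2*sqrt(-10 - 2) = 6 - 4*I*sqrt(3) ≈ 6.0 - 6.9282*I)
f(O, T) = -22
o = 36 (o = 4 + 32 = 36)
A = -1/85 (A = 1/(-63 - 22) = 1/(-85) = -1/85 ≈ -0.011765)
(474 + o)/(A + 73) = (474 + 36)/(-1/85 + 73) = 510/(6204/85) = 510*(85/6204) = 7225/1034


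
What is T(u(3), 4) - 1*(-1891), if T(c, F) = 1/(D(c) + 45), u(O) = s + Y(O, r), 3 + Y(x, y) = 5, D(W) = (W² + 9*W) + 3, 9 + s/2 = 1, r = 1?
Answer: 223139/118 ≈ 1891.0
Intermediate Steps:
s = -16 (s = -18 + 2*1 = -18 + 2 = -16)
D(W) = 3 + W² + 9*W
Y(x, y) = 2 (Y(x, y) = -3 + 5 = 2)
u(O) = -14 (u(O) = -16 + 2 = -14)
T(c, F) = 1/(48 + c² + 9*c) (T(c, F) = 1/((3 + c² + 9*c) + 45) = 1/(48 + c² + 9*c))
T(u(3), 4) - 1*(-1891) = 1/(48 + (-14)² + 9*(-14)) - 1*(-1891) = 1/(48 + 196 - 126) + 1891 = 1/118 + 1891 = 223139/118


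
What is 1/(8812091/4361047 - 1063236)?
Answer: -4361047/4636813356001 ≈ -9.4053e-7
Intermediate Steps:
1/(8812091/4361047 - 1063236) = 1/(-4636813356001/4361047) = -4361047/4636813356001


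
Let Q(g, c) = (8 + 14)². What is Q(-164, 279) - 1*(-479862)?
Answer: 480346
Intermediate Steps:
Q(g, c) = 484 (Q(g, c) = 22² = 484)
Q(-164, 279) - 1*(-479862) = 484 - 1*(-479862) = 484 + 479862 = 480346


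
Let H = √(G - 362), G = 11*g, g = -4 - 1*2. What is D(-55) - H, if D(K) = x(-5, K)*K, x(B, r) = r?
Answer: 3025 - 2*I*√107 ≈ 3025.0 - 20.688*I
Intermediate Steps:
g = -6 (g = -4 - 2 = -6)
G = -66 (G = 11*(-6) = -66)
H = 2*I*√107 (H = √(-66 - 362) = √(-428) = 2*I*√107 ≈ 20.688*I)
D(K) = K² (D(K) = K*K = K²)
D(-55) - H = (-55)² - 2*I*√107 = 3025 - 2*I*√107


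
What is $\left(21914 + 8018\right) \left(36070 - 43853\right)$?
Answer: $-232960756$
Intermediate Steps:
$\left(21914 + 8018\right) \left(36070 - 43853\right) = 29932 \left(-7783\right) = -232960756$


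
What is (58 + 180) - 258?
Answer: -20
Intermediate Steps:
(58 + 180) - 258 = 238 - 258 = -20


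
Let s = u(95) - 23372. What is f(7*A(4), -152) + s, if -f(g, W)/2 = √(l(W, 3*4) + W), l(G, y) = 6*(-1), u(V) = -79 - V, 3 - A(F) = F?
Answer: -23546 - 2*I*√158 ≈ -23546.0 - 25.14*I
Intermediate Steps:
A(F) = 3 - F
l(G, y) = -6
f(g, W) = -2*√(-6 + W)
s = -23546 (s = (-79 - 1*95) - 23372 = (-79 - 95) - 23372 = -174 - 23372 = -23546)
f(7*A(4), -152) + s = -2*√(-6 - 152) - 23546 = -2*I*√158 - 23546 = -23546 - 2*I*√158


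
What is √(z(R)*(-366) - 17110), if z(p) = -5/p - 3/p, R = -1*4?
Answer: I*√17842 ≈ 133.57*I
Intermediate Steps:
R = -4
z(p) = -8/p
√(z(R)*(-366) - 17110) = √(-8/(-4)*(-366) - 17110) = √(-8*(-¼)*(-366) - 17110) = √(2*(-366) - 17110) = √(-732 - 17110) = √(-17842) = I*√17842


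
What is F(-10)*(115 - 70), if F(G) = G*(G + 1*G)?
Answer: 9000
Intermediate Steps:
F(G) = 2*G² (F(G) = G*(G + G) = G*(2*G) = 2*G²)
F(-10)*(115 - 70) = (2*(-10)²)*(115 - 70) = (2*100)*45 = 200*45 = 9000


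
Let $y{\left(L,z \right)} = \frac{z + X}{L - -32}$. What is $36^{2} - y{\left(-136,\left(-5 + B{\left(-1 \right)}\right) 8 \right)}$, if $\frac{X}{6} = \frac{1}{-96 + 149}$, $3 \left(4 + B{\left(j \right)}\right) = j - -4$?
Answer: $\frac{3570083}{2756} \approx 1295.4$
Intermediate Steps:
$B{\left(j \right)} = - \frac{8}{3} + \frac{j}{3}$ ($B{\left(j \right)} = -4 + \frac{j - -4}{3} = -4 + \frac{j + 4}{3} = -4 + \frac{4 + j}{3} = -4 + \left(\frac{4}{3} + \frac{j}{3}\right) = - \frac{8}{3} + \frac{j}{3}$)
$X = \frac{6}{53}$ ($X = \frac{6}{-96 + 149} = \frac{6}{53} \approx 0.11321$)
$y{\left(L,z \right)} = \frac{\frac{6}{53} + z}{32 + L}$ ($y{\left(L,z \right)} = \frac{z + \frac{6}{53}}{L - -32} = \frac{\frac{6}{53} + z}{L + 32} = \frac{\frac{6}{53} + z}{32 + L}$)
$36^{2} - y{\left(-136,\left(-5 + B{\left(-1 \right)}\right) 8 \right)} = 36^{2} - \frac{\frac{6}{53} + \left(-5 + \left(- \frac{8}{3} + \frac{1}{3} \left(-1\right)\right)\right) 8}{32 - 136} = 1296 - \frac{\frac{6}{53} + \left(-5 - 3\right) 8}{-104} = 1296 - - \frac{\frac{6}{53} + \left(-5 - 3\right) 8}{104} = 1296 - - \frac{\frac{6}{53} - 64}{104} = 1296 - \left(- \frac{1}{104}\right) \left(- \frac{3386}{53}\right) = 1296 - \frac{1693}{2756} = \frac{3570083}{2756}$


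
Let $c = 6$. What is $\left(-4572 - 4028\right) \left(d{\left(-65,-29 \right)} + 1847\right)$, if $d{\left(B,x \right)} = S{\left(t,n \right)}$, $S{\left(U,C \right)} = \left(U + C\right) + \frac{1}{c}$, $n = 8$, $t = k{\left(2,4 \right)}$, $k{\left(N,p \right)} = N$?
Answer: $- \frac{47914900}{3} \approx -1.5972 \cdot 10^{7}$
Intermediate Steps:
$t = 2$
$S{\left(U,C \right)} = \frac{1}{6} + C + U$ ($S{\left(U,C \right)} = \left(U + C\right) + \frac{1}{6} = \left(C + U\right) + \frac{1}{6} = \frac{1}{6} + C + U$)
$d{\left(B,x \right)} = \frac{61}{6}$ ($d{\left(B,x \right)} = \frac{1}{6} + 8 + 2 = \frac{61}{6}$)
$\left(-4572 - 4028\right) \left(d{\left(-65,-29 \right)} + 1847\right) = \left(-4572 - 4028\right) \left(\frac{61}{6} + 1847\right) = \left(-8600\right) \frac{11143}{6} = - \frac{47914900}{3}$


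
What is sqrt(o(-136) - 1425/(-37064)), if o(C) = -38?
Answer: I*sqrt(13037326862)/18532 ≈ 6.1613*I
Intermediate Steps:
sqrt(o(-136) - 1425/(-37064)) = sqrt(-38 - 1425/(-37064)) = sqrt(-38 - 1425*(-1/37064)) = sqrt(-38 + 1425/37064) = sqrt(-1407007/37064) = I*sqrt(13037326862)/18532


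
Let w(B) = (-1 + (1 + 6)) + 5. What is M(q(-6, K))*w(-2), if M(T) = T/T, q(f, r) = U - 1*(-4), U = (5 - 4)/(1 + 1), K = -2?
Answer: 11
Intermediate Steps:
w(B) = 11 (w(B) = (-1 + 7) + 5 = 6 + 5 = 11)
U = ½ (U = 1/2 = 1*(½) = ½ ≈ 0.50000)
q(f, r) = 9/2 (q(f, r) = ½ - 1*(-4) = ½ + 4 = 9/2)
M(T) = 1
M(q(-6, K))*w(-2) = 1*11 = 11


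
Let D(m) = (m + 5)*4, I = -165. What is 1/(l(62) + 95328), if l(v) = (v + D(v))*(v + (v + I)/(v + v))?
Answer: 62/7161861 ≈ 8.6570e-6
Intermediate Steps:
D(m) = 20 + 4*m (D(m) = (5 + m)*4 = 20 + 4*m)
l(v) = (20 + 5*v)*(v + (-165 + v)/(2*v)) (l(v) = (v + (20 + 4*v))*(v + (v - 165)/(v + v)) = (20 + 5*v)*(v + (-165 + v)/((2*v))) = (20 + 5*v)*(v + (-165 + v)*(1/(2*v))) = (20 + 5*v)*(v + (-165 + v)/(2*v)))
1/(l(62) + 95328) = 1/((-805/2 - 1650/62 + 5*62² + (45/2)*62) + 95328) = 1/((-805/2 - 1650*1/62 + 5*3844 + 1395) + 95328) = 1/((-805/2 - 825/31 + 19220 + 1395) + 95328) = 1/(1251525/62 + 95328) = 1/(7161861/62) = 62/7161861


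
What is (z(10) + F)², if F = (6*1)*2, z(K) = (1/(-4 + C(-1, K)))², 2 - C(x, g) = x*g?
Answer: 591361/4096 ≈ 144.38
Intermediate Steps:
C(x, g) = 2 - g*x (C(x, g) = 2 - x*g = 2 - g*x)
z(K) = (-2 + K)⁻² (z(K) = (1/(-4 + (2 - 1*K*(-1))))² = (1/(-4 + (2 + K)))² = (1/(-2 + K))² = (-2 + K)⁻²)
F = 12 (F = 6*2 = 12)
(z(10) + F)² = ((2 - 1*10)⁻² + 12)² = ((2 - 10)⁻² + 12)² = ((-8)⁻² + 12)² = (1/64 + 12)² = (769/64)² = 591361/4096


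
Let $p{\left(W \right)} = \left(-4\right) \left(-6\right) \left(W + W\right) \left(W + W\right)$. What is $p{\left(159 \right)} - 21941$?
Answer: $2405035$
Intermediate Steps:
$p{\left(W \right)} = 96 W^{2}$ ($p{\left(W \right)} = 24 \cdot 2 W 2 W = 24 \cdot 4 W^{2} = 96 W^{2}$)
$p{\left(159 \right)} - 21941 = 96 \cdot 159^{2} - 21941 = 96 \cdot 25281 - 21941 = 2426976 - 21941 = 2405035$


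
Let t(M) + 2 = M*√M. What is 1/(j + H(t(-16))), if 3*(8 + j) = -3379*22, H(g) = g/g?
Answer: -3/74359 ≈ -4.0345e-5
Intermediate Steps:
t(M) = -2 + M^(3/2) (t(M) = -2 + M*√M = -2 + M^(3/2))
H(g) = 1
j = -74362/3 (j = -8 + (-3379*22)/3 = -8 + (⅓)*(-74338) = -8 - 74338/3 = -74362/3 ≈ -24787.)
1/(j + H(t(-16))) = 1/(-74362/3 + 1) = 1/(-74359/3) = -3/74359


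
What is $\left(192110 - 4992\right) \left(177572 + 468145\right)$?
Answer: $120825273606$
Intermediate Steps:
$\left(192110 - 4992\right) \left(177572 + 468145\right) = 187118 \cdot 645717 = 120825273606$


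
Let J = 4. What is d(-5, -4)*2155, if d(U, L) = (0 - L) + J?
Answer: 17240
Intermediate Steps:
d(U, L) = 4 - L (d(U, L) = (0 - L) + 4 = -L + 4 = 4 - L)
d(-5, -4)*2155 = (4 - 1*(-4))*2155 = (4 + 4)*2155 = 8*2155 = 17240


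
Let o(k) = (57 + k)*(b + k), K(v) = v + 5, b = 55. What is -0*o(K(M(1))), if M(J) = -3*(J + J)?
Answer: 0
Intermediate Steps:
M(J) = -6*J
K(v) = 5 + v
o(k) = (55 + k)*(57 + k) (o(k) = (57 + k)*(55 + k) = (55 + k)*(57 + k))
-0*o(K(M(1))) = -0*(3135 + (5 - 6*1)² + 112*(5 - 6*1)) = -0*(3135 + (5 - 6)² + 112*(5 - 6)) = -0*(3135 + (-1)² + 112*(-1)) = -0*(3135 + 1 - 112) = -0*3024 = -1*0 = 0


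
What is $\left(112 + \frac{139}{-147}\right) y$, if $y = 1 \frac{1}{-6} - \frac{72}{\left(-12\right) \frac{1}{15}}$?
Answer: $\frac{179575}{18} \approx 9976.4$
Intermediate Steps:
$y = \frac{539}{6}$ ($y = 1 \left(- \frac{1}{6}\right) - \frac{72}{\left(-12\right) \frac{1}{15}} = - \frac{1}{6} - \frac{72}{- \frac{4}{5}} = - \frac{1}{6} - -90 = - \frac{1}{6} + 90 = \frac{539}{6} \approx 89.833$)
$\left(112 + \frac{139}{-147}\right) y = \left(112 + \frac{139}{-147}\right) \frac{539}{6} = \left(112 + 139 \left(- \frac{1}{147}\right)\right) \frac{539}{6} = \left(112 - \frac{139}{147}\right) \frac{539}{6} = \frac{16325}{147} \cdot \frac{539}{6} = \frac{179575}{18}$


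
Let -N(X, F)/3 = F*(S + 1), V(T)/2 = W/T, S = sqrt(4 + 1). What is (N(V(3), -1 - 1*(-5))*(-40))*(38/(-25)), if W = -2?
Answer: -3648/5 - 3648*sqrt(5)/5 ≈ -2361.0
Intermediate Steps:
S = sqrt(5) ≈ 2.2361
V(T) = -4/T (V(T) = 2*(-2/T) = -4/T)
N(X, F) = -3*F*(1 + sqrt(5)) (N(X, F) = -3*F*(sqrt(5) + 1) = -3*F*(1 + sqrt(5)))
(N(V(3), -1 - 1*(-5))*(-40))*(38/(-25)) = (-3*(-1 - 1*(-5))*(1 + sqrt(5))*(-40))*(38/(-25)) = (-3*(-1 + 5)*(1 + sqrt(5))*(-40))*(38*(-1/25)) = (-3*4*(1 + sqrt(5))*(-40))*(-38/25) = ((-12 - 12*sqrt(5))*(-40))*(-38/25) = (480 + 480*sqrt(5))*(-38/25) = -3648/5 - 3648*sqrt(5)/5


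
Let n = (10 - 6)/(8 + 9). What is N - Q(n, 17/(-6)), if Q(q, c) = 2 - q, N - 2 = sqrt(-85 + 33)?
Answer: 4/17 + 2*I*sqrt(13) ≈ 0.23529 + 7.2111*I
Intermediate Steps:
n = 4/17 ≈ 0.23529
N = 2 + 2*I*sqrt(13) (N = 2 + sqrt(-85 + 33) = 2 + sqrt(-52) = 2 + 2*I*sqrt(13) ≈ 2.0 + 7.2111*I)
N - Q(n, 17/(-6)) = (2 + 2*I*sqrt(13)) - (2 - 1*4/17) = (2 + 2*I*sqrt(13)) - (2 - 4/17) = (2 + 2*I*sqrt(13)) - 1*30/17 = (2 + 2*I*sqrt(13)) - 30/17 = 4/17 + 2*I*sqrt(13)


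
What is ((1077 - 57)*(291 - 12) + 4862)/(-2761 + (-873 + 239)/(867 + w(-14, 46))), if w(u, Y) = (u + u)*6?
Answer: -202319958/1930573 ≈ -104.80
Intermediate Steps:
w(u, Y) = 12*u (w(u, Y) = (2*u)*6 = 12*u)
((1077 - 57)*(291 - 12) + 4862)/(-2761 + (-873 + 239)/(867 + w(-14, 46))) = ((1077 - 57)*(291 - 12) + 4862)/(-2761 + (-873 + 239)/(867 + 12*(-14))) = (1020*279 + 4862)/(-2761 - 634/(867 - 168)) = (284580 + 4862)/(-2761 - 634/699) = 289442/(-2761 - 634*1/699) = 289442/(-2761 - 634/699) = 289442/(-1930573/699) = 289442*(-699/1930573) = -202319958/1930573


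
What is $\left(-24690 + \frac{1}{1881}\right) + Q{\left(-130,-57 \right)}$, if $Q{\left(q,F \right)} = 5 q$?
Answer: $- \frac{47664539}{1881} \approx -25340.0$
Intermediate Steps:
$\left(-24690 + \frac{1}{1881}\right) + Q{\left(-130,-57 \right)} = \left(-24690 + \frac{1}{1881}\right) + 5 \left(-130\right) = \left(-24690 + \frac{1}{1881}\right) - 650 = - \frac{46441889}{1881} - 650 = - \frac{47664539}{1881}$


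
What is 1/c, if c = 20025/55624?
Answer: 55624/20025 ≈ 2.7777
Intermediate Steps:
c = 20025/55624 (c = 20025*(1/55624) = 20025/55624 ≈ 0.36001)
1/c = 1/(20025/55624) = 55624/20025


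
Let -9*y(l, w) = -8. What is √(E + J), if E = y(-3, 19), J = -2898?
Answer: I*√26074/3 ≈ 53.825*I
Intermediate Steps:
y(l, w) = 8/9 (y(l, w) = -⅑*(-8) = 8/9)
E = 8/9 ≈ 0.88889
√(E + J) = √(8/9 - 2898) = √(-26074/9) = I*√26074/3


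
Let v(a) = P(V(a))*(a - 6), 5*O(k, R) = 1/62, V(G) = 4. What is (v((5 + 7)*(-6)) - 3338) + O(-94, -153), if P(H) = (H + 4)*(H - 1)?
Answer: -1615099/310 ≈ -5210.0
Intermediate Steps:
P(H) = (-1 + H)*(4 + H) (P(H) = (4 + H)*(-1 + H) = (-1 + H)*(4 + H))
O(k, R) = 1/310 (O(k, R) = (1/5)/62 = (1/5)*(1/62) = 1/310)
v(a) = -144 + 24*a (v(a) = (-4 + 4**2 + 3*4)*(a - 6) = (-4 + 16 + 12)*(-6 + a) = 24*(-6 + a) = -144 + 24*a)
(v((5 + 7)*(-6)) - 3338) + O(-94, -153) = ((-144 + 24*((5 + 7)*(-6))) - 3338) + 1/310 = ((-144 + 24*(12*(-6))) - 3338) + 1/310 = ((-144 + 24*(-72)) - 3338) + 1/310 = ((-144 - 1728) - 3338) + 1/310 = (-1872 - 3338) + 1/310 = -5210 + 1/310 = -1615099/310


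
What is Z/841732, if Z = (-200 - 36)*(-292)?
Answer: 17228/210433 ≈ 0.081869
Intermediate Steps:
Z = 68912 (Z = -236*(-292) = 68912)
Z/841732 = 68912/841732 = 68912*(1/841732) = 17228/210433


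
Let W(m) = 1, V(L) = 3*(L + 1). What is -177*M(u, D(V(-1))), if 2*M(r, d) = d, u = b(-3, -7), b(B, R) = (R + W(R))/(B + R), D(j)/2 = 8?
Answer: -1416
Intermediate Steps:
V(L) = 3 + 3*L (V(L) = 3*(1 + L) = 3 + 3*L)
D(j) = 16 (D(j) = 2*8 = 16)
b(B, R) = (1 + R)/(B + R) (b(B, R) = (R + 1)/(B + R) = (1 + R)/(B + R))
u = ⅗ (u = (1 - 7)/(-3 - 7) = -6/(-10) = -⅒*(-6) = ⅗ ≈ 0.60000)
M(r, d) = d/2
-177*M(u, D(V(-1))) = -177*16/2 = -177*8 = -1416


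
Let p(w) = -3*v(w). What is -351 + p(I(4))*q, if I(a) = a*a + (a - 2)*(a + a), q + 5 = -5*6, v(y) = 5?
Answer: 174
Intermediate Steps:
q = -35 (q = -5 - 5*6 = -5 - 30 = -35)
I(a) = a**2 + 2*a*(-2 + a) (I(a) = a**2 + (-2 + a)*(2*a) = a**2 + 2*a*(-2 + a))
p(w) = -15 (p(w) = -3*5 = -15)
-351 + p(I(4))*q = -351 - 15*(-35) = -351 + 525 = 174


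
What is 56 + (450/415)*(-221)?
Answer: -15242/83 ≈ -183.64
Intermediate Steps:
56 + (450/415)*(-221) = 56 + (450*(1/415))*(-221) = 56 + (90/83)*(-221) = 56 - 19890/83 = -15242/83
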